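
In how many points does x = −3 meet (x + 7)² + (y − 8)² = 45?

Substituting the line into the circle gives y² − 16y + 35 = 0.
Discriminant = (−16)² − 4·1·(35) = 116 > 0.
Two real roots: the line is a secant.

2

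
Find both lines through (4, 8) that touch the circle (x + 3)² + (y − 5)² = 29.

Let a tangent through (4, 8) have slope m. Its distance from (−3, 5) must equal √29:
[m·(−7) − (−3)]² = 29(m² + 1)
10m² − 21m − 10 = 0, so m = 5/2 or m = −2/5.
With m = 5/2: 5x − 2y = 4. With m = −2/5: 2x + 5y = 48.

5x − 2y = 4 and 2x + 5y = 48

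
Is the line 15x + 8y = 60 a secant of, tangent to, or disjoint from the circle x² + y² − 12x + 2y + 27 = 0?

secant

d² = (15·6 + 8·(−1) − (60))²/289 = 484/289; r² = 10.
Since d² < r², the line cuts the circle twice.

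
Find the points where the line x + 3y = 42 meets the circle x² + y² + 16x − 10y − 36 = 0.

From the line, y = (42 − x)/3. Substituting:
10x² + 90x + 180 = 0  ⟹  x² + 9x + 18 = 0
x = −3 or x = −6, giving (−3, 15) and (−6, 16).

(−6, 16) and (−3, 15)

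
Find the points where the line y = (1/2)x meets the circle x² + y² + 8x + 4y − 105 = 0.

Express y = (x)/2 and substitute into the circle:
5x² + 40x − 420 = 0  ⟹  x² + 8x − 84 = 0
x = 6 or x = −14, giving (6, 3) and (−14, −7).

(−14, −7) and (6, 3)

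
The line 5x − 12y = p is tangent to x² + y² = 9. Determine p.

p = −39 or p = 39

Tangency holds when the distance from the centre (0, 0) to the line equals the radius 3:
|5·0 − 12·0 − p| / √169 = 3
|p| = 3·13, so p = 39 or p = −39.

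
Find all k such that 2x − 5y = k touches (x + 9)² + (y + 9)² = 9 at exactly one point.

k = 27 ± 3√29

Tangency holds when the distance from the centre (−9, −9) to the line equals the radius 3:
|2·(−9) − 5·(−9) − k| / √29 = 3
|k − (27)| = 3√29.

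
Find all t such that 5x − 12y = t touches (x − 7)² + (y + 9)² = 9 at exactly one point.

t = 104 or t = 182

For a tangent, require d(centre, line) = r = 3.
|5·7 − 12·(−9) − t| / √169 = 3
|t − (143)| = 3·13, so t = 182 or t = 104.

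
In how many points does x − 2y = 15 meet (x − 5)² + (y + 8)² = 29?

Centre (5, −8), r² = 29. Distance² from centre to line = (6)²/5 = 36/5.
Since d² < r², the line cuts the circle twice.

2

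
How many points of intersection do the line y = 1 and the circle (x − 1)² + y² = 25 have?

Centre (1, 0), r² = 25. Distance² from centre to line = (−1)² = 1.
Since d² < r², the line cuts the circle twice.

2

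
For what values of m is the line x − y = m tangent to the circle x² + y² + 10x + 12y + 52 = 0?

m = 1 ± 3√2

The line touches the circle iff its distance from (−5, −6) is 3:
|1·(−5) − 1·(−6) − m| / √2 = 3
|m − (1)| = 3√2.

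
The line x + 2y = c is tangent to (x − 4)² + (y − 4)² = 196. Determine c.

c = 12 ± 14√5

Tangency holds when the distance from the centre (4, 4) to the line equals the radius 14:
|1·4 + 2·4 − c| / √5 = 14
|c − (12)| = 14√5.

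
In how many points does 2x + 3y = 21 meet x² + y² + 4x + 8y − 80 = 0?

Substituting the line into the circle gives 13x² − 96x + 225 = 0.
Δ = 9216 − 11700 = −2484.
No real roots: the line does not meet the circle.

0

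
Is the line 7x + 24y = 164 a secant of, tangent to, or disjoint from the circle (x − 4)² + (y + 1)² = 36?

Substituting the line into the circle gives 625x² − 7240x + 23824 = 0.
Discriminant = (−7240)² − 4·625·(23824) = −7142400 < 0.
No real roots: the line does not meet the circle.

disjoint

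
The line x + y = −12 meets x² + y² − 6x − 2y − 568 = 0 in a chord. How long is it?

30√2

Express y = −x − 12 and substitute into the circle:
2x² + 20x − 400 = 0  ⟹  x² + 10x − 200 = 0
x = 10 or x = −20, giving (10, −22) and (−20, 8).
Chord length = distance between (10, −22) and (−20, 8) = √1800 = 30√2.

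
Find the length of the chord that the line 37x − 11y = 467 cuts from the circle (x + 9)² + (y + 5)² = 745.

Centre (−9, −5), r² = 745. Perpendicular distance d from centre to line = |−745| / √1490 = 745/√1490.
Half the chord is √(r² − d²) = √(745/2), so the full chord is √1490.

√1490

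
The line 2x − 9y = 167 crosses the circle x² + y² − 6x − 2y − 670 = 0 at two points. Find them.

Substitute y = (−167 + 2x)/9:
85x² − 1190x − 23375 = 0  ⟹  x² − 14x − 275 = 0
x = 25 or x = −11, giving (25, −13) and (−11, −21).

(−11, −21) and (25, −13)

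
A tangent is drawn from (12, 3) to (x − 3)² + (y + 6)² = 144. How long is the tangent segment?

With centre O = (3, −6), |OP|² = 162 and r² = 144.
By the tangent–radius right angle, tangent length = √(|PO|² − r²) = √18 = 3√2.

3√2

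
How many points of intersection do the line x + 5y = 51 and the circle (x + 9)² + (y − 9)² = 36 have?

Substituting the line into the circle gives 26x² + 438x + 1161 = 0.
Δ = 191844 − 120744 = 71100.
Two real roots: the line is a secant.

2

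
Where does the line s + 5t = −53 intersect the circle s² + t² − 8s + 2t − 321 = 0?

(−13, −8) and (17, −14)

Express t = (−53 − s)/5 and substitute into the circle:
26s² − 104s − 5746 = 0  ⟹  s² − 4s − 221 = 0
s = 17 or s = −13, giving (17, −14) and (−13, −8).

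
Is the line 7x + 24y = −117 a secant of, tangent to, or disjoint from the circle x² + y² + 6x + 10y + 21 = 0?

Substituting the line into the circle gives 625x² + 3414x − 2295 = 0.
Δ = 11655396 − (−5737500) = 17392896.
Two real roots: the line is a secant.

secant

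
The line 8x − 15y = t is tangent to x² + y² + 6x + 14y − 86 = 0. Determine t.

For a tangent, require d(centre, line) = r = 12.
|8·(−3) − 15·(−7) − t| / √289 = 12
|t − (81)| = 12·17, so t = 285 or t = −123.

t = −123 or t = 285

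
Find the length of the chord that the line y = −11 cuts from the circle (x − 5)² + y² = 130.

6

Express y = −11 and substitute into the circle:
x² − 10x + 16 = 0
x = 8 or x = 2, giving (8, −11) and (2, −11).
|(8, −11) − (2, −11)| = √((6)² + (0)²) = 6.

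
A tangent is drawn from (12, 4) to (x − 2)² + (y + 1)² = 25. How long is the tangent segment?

10

The centre is (2, −1) and r = 5. The square of the distance from P to the centre is 100 + 25 = 125.
By the tangent–radius right angle, tangent length = √(|PO|² − r²) = √100 = 10.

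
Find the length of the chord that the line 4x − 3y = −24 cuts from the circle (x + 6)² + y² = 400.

40

The distance from (−6, 0) to the line is 0/√25, and r² = 400.
Half the chord is √(r² − d²) = √(400), so the full chord is 40.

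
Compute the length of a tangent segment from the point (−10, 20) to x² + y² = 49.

√451

Centre (0, 0), r² = 49. |PO|² = (−10)² + (20)² = 500.
By the tangent–radius right angle, tangent length = √(|PO|² − r²) = √451.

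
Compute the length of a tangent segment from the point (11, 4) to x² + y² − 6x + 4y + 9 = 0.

The centre is (3, −2) and r = 2. The square of the distance from P to the centre is 64 + 36 = 100.
By the tangent–radius right angle, tangent length = √(|PO|² − r²) = √96 = 4√6.

4√6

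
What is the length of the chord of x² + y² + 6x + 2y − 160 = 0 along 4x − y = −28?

Substitute y = 4x + 28:
17x² + 238x + 680 = 0  ⟹  x² + 14x + 40 = 0
x = −4 or x = −10, giving (−4, 12) and (−10, −12).
Chord length = distance between (−4, 12) and (−10, −12) = √612 = 6√17.

6√17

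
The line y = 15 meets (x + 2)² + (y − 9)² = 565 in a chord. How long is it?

46

The distance from (−2, 9) to the line is 6, and r² = 565.
Chord = 2√(r² − d²) = 2·√(529) = 46.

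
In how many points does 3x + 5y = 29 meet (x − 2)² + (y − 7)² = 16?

2

Substituting the line into the circle gives 34x² − 64x − 264 = 0.
Discriminant = (−64)² − 4·34·(−264) = 40000 > 0.
Two real roots: the line is a secant.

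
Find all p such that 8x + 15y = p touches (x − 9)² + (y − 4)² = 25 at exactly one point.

p = 47 or p = 217

For a tangent, require d(centre, line) = r = 5.
|8·9 + 15·4 − p| / √289 = 5
|p − (132)| = 5·17, so p = 217 or p = 47.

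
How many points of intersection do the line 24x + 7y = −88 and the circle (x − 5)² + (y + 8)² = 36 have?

0

Centre (5, −8), r² = 36. Distance² from centre to line = (152)²/625 = 23104/625.
Since d² > r², the line lies outside the circle.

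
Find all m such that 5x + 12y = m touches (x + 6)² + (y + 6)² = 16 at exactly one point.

m = −154 or m = −50

For a tangent, require d(centre, line) = r = 4.
|5·(−6) + 12·(−6) − m| / √169 = 4
|m − (−102)| = 4·13, so m = −50 or m = −154.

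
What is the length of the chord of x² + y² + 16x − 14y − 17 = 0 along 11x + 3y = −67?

2√130

The distance from (−8, 7) to the line is 0/√130, and r² = 130.
Chord = 2√(r² − d²) = 2·√(130) = 2√130.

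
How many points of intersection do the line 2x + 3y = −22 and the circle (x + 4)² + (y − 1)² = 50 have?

2

Centre (−4, 1), r² = 50. Distance² from centre to line = (17)²/13 = 289/13.
Since d² < r², the line cuts the circle twice.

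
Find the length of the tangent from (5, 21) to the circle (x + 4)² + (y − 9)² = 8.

Centre (−4, 9), r² = 8. |PO|² = (9)² + (12)² = 225.
Power of the point: PT² = |PO|² − r² = 217, so PT = √217.

√217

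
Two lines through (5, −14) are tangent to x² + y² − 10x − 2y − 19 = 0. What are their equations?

2x − y = 24 and 2x + y = −4

A line y − (−14) = m(x − (5)) is tangent when its distance from (5, 1) is 3√5:
[m·(0) − (15)]² = 45(m² + 1)
m² − 4 = 0, so m = 2 or m = −2.
With m = 2: 2x − y = 24. With m = −2: 2x + y = −4.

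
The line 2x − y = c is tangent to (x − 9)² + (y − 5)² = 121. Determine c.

c = 13 ± 11√5

The line touches the circle iff its distance from (9, 5) is 11:
|2·9 − 1·5 − c| / √5 = 11
|c − (13)| = 11√5.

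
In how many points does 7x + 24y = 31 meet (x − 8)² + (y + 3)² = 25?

Centre (8, −3), r² = 25. Distance² from centre to line = (−47)²/625 = 2209/625.
Since d² < r², the line cuts the circle twice.

2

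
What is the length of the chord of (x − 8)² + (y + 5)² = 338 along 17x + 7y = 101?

26√2

The distance from (8, −5) to the line is 0/√338, and r² = 338.
Half the chord is √(r² − d²) = √(338), so the full chord is 26√2.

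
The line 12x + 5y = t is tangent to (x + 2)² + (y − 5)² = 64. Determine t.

For a tangent, require d(centre, line) = r = 8.
|12·(−2) + 5·5 − t| / √169 = 8
|t − (1)| = 8·13, so t = 105 or t = −103.

t = −103 or t = 105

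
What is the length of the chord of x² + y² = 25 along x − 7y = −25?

5√2

Substitute y = (25 + x)/7:
50x² + 50x − 600 = 0  ⟹  x² + x − 12 = 0
x = 3 or x = −4, giving (3, 4) and (−4, 3).
|(3, 4) − (−4, 3)| = √((7)² + (1)²) = 5√2.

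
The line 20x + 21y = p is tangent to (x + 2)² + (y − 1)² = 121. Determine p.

For a tangent, require d(centre, line) = r = 11.
|20·(−2) + 21·1 − p| / √841 = 11
|p − (−19)| = 11·29, so p = 300 or p = −338.

p = −338 or p = 300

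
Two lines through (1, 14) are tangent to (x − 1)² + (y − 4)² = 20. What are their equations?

A line y − (14) = m(x − (1)) is tangent when its distance from (1, 4) is 2√5:
[m·(0) − (−10)]² = 20(m² + 1)
m² − 4 = 0, so m = 2 or m = −2.
Through (1, 14) these give 2x − y = −12 and 2x + y = 16.

2x − y = −12 and 2x + y = 16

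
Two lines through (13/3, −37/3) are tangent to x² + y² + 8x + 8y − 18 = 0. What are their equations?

x + 7y = −82 and 7x + y = 18

Let a tangent through (13/3, −37/3) have slope m. Its distance from (−4, −4) must equal 5√2:
[m·(−25/3) − (25/3)]² = 50(m² + 1)
7m² + 50m + 7 = 0, so m = −1/7 or m = −7.
Through (13/3, −37/3) these give x + 7y = −82 and 7x + y = 18.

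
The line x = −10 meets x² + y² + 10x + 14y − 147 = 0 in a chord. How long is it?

28

The line gives x = −10. Substituting into the circle:
y² + 14y − 147 = 0
y = 7 or y = −21, giving (−10, 7) and (−10, −21).
|(−10, 7) − (−10, −21)| = √((0)² + (28)²) = 28.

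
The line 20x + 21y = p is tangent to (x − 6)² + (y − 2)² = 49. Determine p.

The line touches the circle iff its distance from (6, 2) is 7:
|20·6 + 21·2 − p| / √841 = 7
|p − (162)| = 7·29, so p = 365 or p = −41.

p = −41 or p = 365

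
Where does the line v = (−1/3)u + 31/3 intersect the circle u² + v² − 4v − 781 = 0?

From the line, v = (31 − u)/3. Substituting:
10u² − 50u − 6440 = 0  ⟹  u² − 5u − 644 = 0
u = 28 or u = −23, giving (28, 1) and (−23, 18).

(−23, 18) and (28, 1)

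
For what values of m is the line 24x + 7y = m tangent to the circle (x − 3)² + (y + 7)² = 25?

m = −102 or m = 148

For a tangent, require d(centre, line) = r = 5.
|24·3 + 7·(−7) − m| / √625 = 5
|m − (23)| = 5·25, so m = 148 or m = −102.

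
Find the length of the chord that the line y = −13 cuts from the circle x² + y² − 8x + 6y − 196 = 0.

Substitute y = −13:
x² − 8x − 105 = 0
x = 15 or x = −7, giving (15, −13) and (−7, −13).
|(15, −13) − (−7, −13)| = √((22)² + (0)²) = 22.

22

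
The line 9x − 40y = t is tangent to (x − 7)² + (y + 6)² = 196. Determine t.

The line touches the circle iff its distance from (7, −6) is 14:
|9·7 − 40·(−6) − t| / √1681 = 14
|t − (303)| = 14·41, so t = 877 or t = −271.

t = −271 or t = 877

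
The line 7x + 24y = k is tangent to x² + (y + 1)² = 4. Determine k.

k = −74 or k = 26

Tangency holds when the distance from the centre (0, −1) to the line equals the radius 2:
|7·0 + 24·(−1) − k| / √625 = 2
|k − (−24)| = 2·25, so k = 26 or k = −74.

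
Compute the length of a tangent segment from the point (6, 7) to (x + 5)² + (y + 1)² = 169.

With centre O = (−5, −1), |OP|² = 185 and r² = 169.
Power of the point: PT² = |PO|² − r² = 16, so PT = 4.

4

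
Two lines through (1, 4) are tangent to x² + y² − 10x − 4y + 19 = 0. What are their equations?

A line y − (4) = m(x − (1)) is tangent when its distance from (5, 2) is √10:
(4m − (−2))² = 10(m² + 1)
3m² + 8m − 3 = 0, so m = −3 or m = 1/3.
Through (1, 4) these give 3x + y = 7 and x − 3y = −11.

3x + y = 7 and x − 3y = −11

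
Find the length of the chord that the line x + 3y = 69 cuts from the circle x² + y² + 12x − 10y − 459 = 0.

8√10

Centre (−6, 5), r² = 520. Perpendicular distance d from centre to line = |−60| / √10 = 60/√10.
Chord = 2√(r² − d²) = 2·√(160) = 8√10.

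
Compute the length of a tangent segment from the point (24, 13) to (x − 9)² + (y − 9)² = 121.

With centre O = (9, 9), |OP|² = 241 and r² = 121.
The tangent meets the radius at right angles, so tangent² = |PO|² − r² = 241 − 121 = 120.

2√30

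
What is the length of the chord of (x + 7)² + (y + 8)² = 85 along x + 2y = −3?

The distance from (−7, −8) to the line is 20/√5, and r² = 85.
Half the chord is √(r² − d²) = √(5), so the full chord is 2√5.

2√5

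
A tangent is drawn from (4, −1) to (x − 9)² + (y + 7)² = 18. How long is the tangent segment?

√43

Centre (9, −7), r² = 18. |PO|² = (−5)² + (6)² = 61.
By the tangent–radius right angle, tangent length = √(|PO|² − r²) = √43.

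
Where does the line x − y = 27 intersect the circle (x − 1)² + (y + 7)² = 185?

Express y = x − 27 and substitute into the circle:
2x² − 42x + 216 = 0  ⟹  x² − 21x + 108 = 0
x = 12 or x = 9, giving (12, −15) and (9, −18).

(9, −18) and (12, −15)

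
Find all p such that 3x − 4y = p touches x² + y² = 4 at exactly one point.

The line touches the circle iff its distance from (0, 0) is 2:
|3·0 − 4·0 − p| / √25 = 2
|p| = 2·5, so p = 10 or p = −10.

p = −10 or p = 10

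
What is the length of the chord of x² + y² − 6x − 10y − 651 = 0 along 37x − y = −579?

√1370

From the line, y = 37x + 579. Substituting:
1370x² + 42470x + 328800 = 0  ⟹  x² + 31x + 240 = 0
x = −15 or x = −16, giving (−15, 24) and (−16, −13).
Chord length = distance between (−15, 24) and (−16, −13) = √1370 = √1370.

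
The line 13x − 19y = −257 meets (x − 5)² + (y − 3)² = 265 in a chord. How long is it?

From the line, y = (257 + 13x)/19. Substituting:
530x² + 1590x − 46640 = 0  ⟹  x² + 3x − 88 = 0
x = 8 or x = −11, giving (8, 19) and (−11, 6).
Chord length = distance between (8, 19) and (−11, 6) = √530 = √530.

√530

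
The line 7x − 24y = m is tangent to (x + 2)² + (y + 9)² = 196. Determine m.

m = −148 or m = 552

The line touches the circle iff its distance from (−2, −9) is 14:
|7·(−2) − 24·(−9) − m| / √625 = 14
|m − (202)| = 14·25, so m = 552 or m = −148.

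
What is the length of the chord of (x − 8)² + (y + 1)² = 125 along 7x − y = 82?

15√2

The distance from (8, −1) to the line is 25/√50, and r² = 125.
Half the chord is √(r² − d²) = √(225/2), so the full chord is 15√2.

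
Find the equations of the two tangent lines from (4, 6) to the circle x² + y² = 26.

Write the tangent as mx − y + (6 − m·(4)) = 0 and set its distance from the centre to √26:
(−4m − (−6))² = 26(m² + 1)
5m² + 24m − 5 = 0, so m = 1/5 or m = −5.
With m = 1/5: x − 5y = −26. With m = −5: 5x + y = 26.

x − 5y = −26 and 5x + y = 26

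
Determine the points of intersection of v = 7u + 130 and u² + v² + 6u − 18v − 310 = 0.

Substitute v = 7u + 130:
50u² + 1700u + 14250 = 0  ⟹  u² + 34u + 285 = 0
u = −15 or u = −19, giving (−15, 25) and (−19, −3).

(−19, −3) and (−15, 25)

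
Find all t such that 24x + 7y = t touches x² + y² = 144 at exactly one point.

t = −300 or t = 300

Tangency holds when the distance from the centre (0, 0) to the line equals the radius 12:
|24·0 + 7·0 − t| / √625 = 12
|t| = 12·25, so t = 300 or t = −300.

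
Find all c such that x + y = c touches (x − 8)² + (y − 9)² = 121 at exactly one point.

Tangency holds when the distance from the centre (8, 9) to the line equals the radius 11:
|1·8 + 1·9 − c| / √2 = 11
|c − (17)| = 11√2.

c = 17 ± 11√2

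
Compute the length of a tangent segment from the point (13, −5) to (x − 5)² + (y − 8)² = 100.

The centre is (5, 8) and r = 10. The square of the distance from P to the centre is 64 + 169 = 233.
Power of the point: PT² = |PO|² − r² = 133, so PT = √133.

√133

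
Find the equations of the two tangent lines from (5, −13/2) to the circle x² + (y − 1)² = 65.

7x − 4y = 61 and x − 8y = 57

Write the tangent as mx − y + (−13/2 − m·(5)) = 0 and set its distance from the centre to √65:
(−5m − (15/2))² = 65(m² + 1)
32m² − 60m + 7 = 0, so m = 7/4 or m = 1/8.
Through (5, −13/2) these give 7x − 4y = 61 and x − 8y = 57.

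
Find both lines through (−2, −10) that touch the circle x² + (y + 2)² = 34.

A line y − (−10) = m(x − (−2)) is tangent when its distance from (0, −2) is √34:
[m·(2) − (8)]² = 34(m² + 1)
15m² + 16m − 15 = 0, so m = 3/5 or m = −5/3.
With m = 3/5: 3x − 5y = 44. With m = −5/3: 5x + 3y = −40.

3x − 5y = 44 and 5x + 3y = −40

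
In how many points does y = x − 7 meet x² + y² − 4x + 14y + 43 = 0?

2

Centre (2, −7), r² = 10. Distance² from centre to line = (2)²/2 = 2.
Since d² < r², the line cuts the circle twice.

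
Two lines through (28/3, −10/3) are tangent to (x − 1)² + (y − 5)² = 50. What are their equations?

7x + y = 62 and x + 7y = −14

Let a tangent through (28/3, −10/3) have slope m. Its distance from (1, 5) must equal 5√2:
(−25/3m − (25/3))² = 50(m² + 1)
7m² + 50m + 7 = 0, so m = −7 or m = −1/7.
Through (28/3, −10/3) these give 7x + y = 62 and x + 7y = −14.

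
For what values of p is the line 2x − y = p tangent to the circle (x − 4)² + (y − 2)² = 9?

For a tangent, require d(centre, line) = r = 3.
|2·4 − 1·2 − p| / √5 = 3
|p − (6)| = 3√5.

p = 6 ± 3√5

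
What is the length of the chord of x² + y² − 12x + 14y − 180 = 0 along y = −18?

24

Express y = −18 and substitute into the circle:
x² − 12x − 108 = 0
x = 18 or x = −6, giving (18, −18) and (−6, −18).
|(18, −18) − (−6, −18)| = √((24)² + (0)²) = 24.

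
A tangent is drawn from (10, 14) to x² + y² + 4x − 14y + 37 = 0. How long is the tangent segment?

The centre is (−2, 7) and r = 4. The square of the distance from P to the centre is 144 + 49 = 193.
The tangent meets the radius at right angles, so tangent² = |PO|² − r² = 193 − 16 = 177.

√177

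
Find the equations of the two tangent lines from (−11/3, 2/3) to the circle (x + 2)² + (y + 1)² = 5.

2x − y = −8 and x − 2y = −5

A line y − (2/3) = m(x − (−11/3)) is tangent when its distance from (−2, −1) is √5:
[m·(5/3) − (−5/3)]² = 5(m² + 1)
2m² − 5m + 2 = 0, so m = 2 or m = 1/2.
Through (−11/3, 2/3) these give 2x − y = −8 and x − 2y = −5.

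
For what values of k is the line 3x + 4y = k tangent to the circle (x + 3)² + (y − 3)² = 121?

The line touches the circle iff its distance from (−3, 3) is 11:
|3·(−3) + 4·3 − k| / √25 = 11
|k − (3)| = 11·5, so k = 58 or k = −52.

k = −52 or k = 58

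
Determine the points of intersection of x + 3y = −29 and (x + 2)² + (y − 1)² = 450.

(−23, −2) and (13, −14)

From the line, y = (−29 − x)/3. Substituting:
10x² + 100x − 2990 = 0  ⟹  x² + 10x − 299 = 0
x = 13 or x = −23, giving (13, −14) and (−23, −2).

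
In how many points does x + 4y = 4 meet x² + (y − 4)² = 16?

2

Substituting the line into the circle gives 17x² + 24x − 112 = 0.
Discriminant = (24)² − 4·17·(−112) = 8192 > 0.
Two real roots: the line is a secant.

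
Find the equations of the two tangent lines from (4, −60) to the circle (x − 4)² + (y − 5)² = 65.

8x − y = 92 and 8x + y = −28

A line y − (−60) = m(x − (4)) is tangent when its distance from (4, 5) is √65:
[m·(0) − (65)]² = 65(m² + 1)
m² − 64 = 0, so m = 8 or m = −8.
Through (4, −60) these give 8x − y = 92 and 8x + y = −28.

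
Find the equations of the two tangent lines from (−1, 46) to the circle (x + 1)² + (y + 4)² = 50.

7x − y = −53 and 7x + y = 39

Write the tangent as mx − y + (46 − m·(−1)) = 0 and set its distance from the centre to 5√2:
[m·(0) − (−50)]² = 50(m² + 1)
m² − 49 = 0, so m = 7 or m = −7.
Through (−1, 46) these give 7x − y = −53 and 7x + y = 39.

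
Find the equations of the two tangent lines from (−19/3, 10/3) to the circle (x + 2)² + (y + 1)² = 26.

x − 5y = −23 and 5x − y = −35

A line y − (10/3) = m(x − (−19/3)) is tangent when its distance from (−2, −1) is √26:
(13/3m − (−13/3))² = 26(m² + 1)
5m² − 26m + 5 = 0, so m = 1/5 or m = 5.
Through (−19/3, 10/3) these give x − 5y = −23 and 5x − y = −35.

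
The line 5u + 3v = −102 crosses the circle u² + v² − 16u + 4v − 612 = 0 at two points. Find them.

Substitute v = (−102 − 5u)/3:
34u² + 816u + 3672 = 0  ⟹  u² + 24u + 108 = 0
u = −6 or u = −18, giving (−6, −24) and (−18, −4).

(−18, −4) and (−6, −24)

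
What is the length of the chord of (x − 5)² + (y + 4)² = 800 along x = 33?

8

Centre (5, −4), r² = 800. Perpendicular distance d from centre to line = |−28| / √1 = 28.
Half the chord is √(r² − d²) = √(16), so the full chord is 8.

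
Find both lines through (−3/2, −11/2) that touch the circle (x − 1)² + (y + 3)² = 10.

x + 3y = −18 and 3x + y = −10

Let a tangent through (−3/2, −11/2) have slope m. Its distance from (1, −3) must equal √10:
[m·(5/2) − (5/2)]² = 10(m² + 1)
3m² + 10m + 3 = 0, so m = −1/3 or m = −3.
With m = −1/3: x + 3y = −18. With m = −3: 3x + y = −10.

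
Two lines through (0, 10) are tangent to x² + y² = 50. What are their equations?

A line y − (10) = m(x − (0)) is tangent when its distance from (0, 0) is 5√2:
(0m − (−10))² = 50(m² + 1)
m² − 1 = 0, so m = 1 or m = −1.
Through (0, 10) these give x − y = −10 and x + y = 10.

x − y = −10 and x + y = 10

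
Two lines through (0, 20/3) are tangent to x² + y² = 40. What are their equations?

x + 3y = 20 and x − 3y = −20

Write the tangent as mx − y + (20/3 − m·(0)) = 0 and set its distance from the centre to 2√10:
[m·(0) − (−20/3)]² = 40(m² + 1)
9m² − 1 = 0, so m = −1/3 or m = 1/3.
With m = −1/3: x + 3y = 20. With m = 1/3: x − 3y = −20.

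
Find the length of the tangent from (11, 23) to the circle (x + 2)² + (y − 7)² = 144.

√281

The centre is (−2, 7) and r = 12. The square of the distance from P to the centre is 169 + 256 = 425.
Power of the point: PT² = |PO|² − r² = 281, so PT = √281.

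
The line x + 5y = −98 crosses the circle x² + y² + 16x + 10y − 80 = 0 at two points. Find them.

(−13, −17) and (−8, −18)

Substitute y = (−98 − x)/5:
26x² + 546x + 2704 = 0  ⟹  x² + 21x + 104 = 0
x = −8 or x = −13, giving (−8, −18) and (−13, −17).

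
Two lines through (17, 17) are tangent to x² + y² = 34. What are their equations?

A line y − (17) = m(x − (17)) is tangent when its distance from (0, 0) is √34:
(−17m − (−17))² = 34(m² + 1)
15m² − 34m + 15 = 0, so m = 3/5 or m = 5/3.
With m = 3/5: 3x − 5y = −34. With m = 5/3: 5x − 3y = 34.

3x − 5y = −34 and 5x − 3y = 34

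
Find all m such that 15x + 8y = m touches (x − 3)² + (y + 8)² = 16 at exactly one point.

m = −87 or m = 49

For a tangent, require d(centre, line) = r = 4.
|15·3 + 8·(−8) − m| / √289 = 4
|m − (−19)| = 4·17, so m = 49 or m = −87.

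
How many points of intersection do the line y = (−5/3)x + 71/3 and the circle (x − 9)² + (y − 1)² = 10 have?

0

Centre (9, 1), r² = 10. Distance² from centre to line = (−23)²/34 = 529/34.
Since d² > r², the line lies outside the circle.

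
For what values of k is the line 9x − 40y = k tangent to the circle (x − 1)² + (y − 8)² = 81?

k = −680 or k = 58

Tangency holds when the distance from the centre (1, 8) to the line equals the radius 9:
|9·1 − 40·8 − k| / √1681 = 9
|k − (−311)| = 9·41, so k = 58 or k = −680.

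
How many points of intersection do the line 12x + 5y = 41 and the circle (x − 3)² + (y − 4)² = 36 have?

2

Centre (3, 4), r² = 36. Distance² from centre to line = (15)²/169 = 225/169.
Since d² < r², the line cuts the circle twice.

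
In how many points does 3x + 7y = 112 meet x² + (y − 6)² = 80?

d² = (3·0 + 7·6 − (112))²/58 = 2450/29; r² = 80.
Since d² > r², the line lies outside the circle.

0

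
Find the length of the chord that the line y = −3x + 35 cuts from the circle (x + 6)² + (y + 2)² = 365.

5√10

The distance from (−6, −2) to the line is 55/√10, and r² = 365.
Chord = 2√(r² − d²) = 2·√(125/2) = 5√10.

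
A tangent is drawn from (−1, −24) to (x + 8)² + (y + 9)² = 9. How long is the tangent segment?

√265

With centre O = (−8, −9), |OP|² = 274 and r² = 9.
Power of the point: PT² = |PO|² − r² = 265, so PT = √265.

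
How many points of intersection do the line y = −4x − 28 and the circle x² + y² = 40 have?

0

Centre (0, 0), r² = 40. Distance² from centre to line = (28)²/17 = 784/17.
Since d² > r², the line lies outside the circle.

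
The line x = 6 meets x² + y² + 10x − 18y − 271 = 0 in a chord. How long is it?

The line gives x = 6. Substituting into the circle:
y² − 18y − 175 = 0
y = 25 or y = −7, giving (6, 25) and (6, −7).
|(6, 25) − (6, −7)| = √((0)² + (32)²) = 32.

32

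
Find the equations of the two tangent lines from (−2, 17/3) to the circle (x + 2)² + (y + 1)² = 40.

Write the tangent as mx − y + (17/3 − m·(−2)) = 0 and set its distance from the centre to 2√10:
[m·(0) − (−20/3)]² = 40(m² + 1)
9m² − 1 = 0, so m = −1/3 or m = 1/3.
With m = −1/3: x + 3y = 15. With m = 1/3: x − 3y = −19.

x + 3y = 15 and x − 3y = −19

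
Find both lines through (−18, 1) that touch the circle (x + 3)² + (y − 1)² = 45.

Let a tangent through (−18, 1) have slope m. Its distance from (−3, 1) must equal 3√5:
[m·(15) − (0)]² = 45(m² + 1)
4m² − 1 = 0, so m = 1/2 or m = −1/2.
Through (−18, 1) these give x − 2y = −20 and x + 2y = −16.

x − 2y = −20 and x + 2y = −16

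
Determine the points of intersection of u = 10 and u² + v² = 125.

(10, −5) and (10, 5)

The line gives u = 10. Substituting into the circle:
v² − 25 = 0
v = 5 or v = −5, giving (10, 5) and (10, −5).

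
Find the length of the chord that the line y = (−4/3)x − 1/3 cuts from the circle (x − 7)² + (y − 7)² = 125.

10

Substitute y = (−1 − 4x)/3:
25x² + 50x − 200 = 0  ⟹  x² + 2x − 8 = 0
x = 2 or x = −4, giving (2, −3) and (−4, 5).
Chord length = distance between (2, −3) and (−4, 5) = √100 = 10.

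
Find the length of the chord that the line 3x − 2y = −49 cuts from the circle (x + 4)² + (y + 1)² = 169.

4√13

The distance from (−4, −1) to the line is 39/√13, and r² = 169.
Half the chord is √(r² − d²) = √(52), so the full chord is 4√13.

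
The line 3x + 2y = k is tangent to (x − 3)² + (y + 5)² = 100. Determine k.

Tangency holds when the distance from the centre (3, −5) to the line equals the radius 10:
|3·3 + 2·(−5) − k| / √13 = 10
|k − (−1)| = 10√13.

k = −1 ± 10√13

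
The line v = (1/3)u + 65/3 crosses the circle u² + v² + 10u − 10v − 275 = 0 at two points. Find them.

Express v = (65 + u)/3 and substitute into the circle:
10u² + 190u − 200 = 0  ⟹  u² + 19u − 20 = 0
u = 1 or u = −20, giving (1, 22) and (−20, 15).

(−20, 15) and (1, 22)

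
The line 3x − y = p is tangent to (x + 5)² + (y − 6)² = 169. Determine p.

For a tangent, require d(centre, line) = r = 13.
|3·(−5) − 1·6 − p| / √10 = 13
|p − (−21)| = 13√10.

p = −21 ± 13√10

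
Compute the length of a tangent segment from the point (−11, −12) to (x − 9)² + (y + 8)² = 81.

√335

With centre O = (9, −8), |OP|² = 416 and r² = 81.
Power of the point: PT² = |PO|² − r² = 335, so PT = √335.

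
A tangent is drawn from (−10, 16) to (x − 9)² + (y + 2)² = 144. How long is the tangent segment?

Centre (9, −2), r² = 144. |PO|² = (−19)² + (18)² = 685.
By the tangent–radius right angle, tangent length = √(|PO|² − r²) = √541.

√541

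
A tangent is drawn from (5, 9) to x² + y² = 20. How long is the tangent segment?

√86

With centre O = (0, 0), |OP|² = 106 and r² = 20.
By the tangent–radius right angle, tangent length = √(|PO|² − r²) = √86.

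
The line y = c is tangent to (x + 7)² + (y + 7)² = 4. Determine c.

c = −9 or c = −5

For a tangent, require d(centre, line) = r = 2.
|0·(−7) + 1·(−7) − c| / √1 = 2
|c − (−7)| = 2, so c = −5 or c = −9.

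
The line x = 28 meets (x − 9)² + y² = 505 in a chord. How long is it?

The distance from (9, 0) to the line is 19, and r² = 505.
Chord = 2√(r² − d²) = 2·√(144) = 24.

24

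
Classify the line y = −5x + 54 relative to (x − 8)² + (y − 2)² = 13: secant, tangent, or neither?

Centre (8, 2), r² = 13. Distance² from centre to line = (−12)²/26 = 72/13.
Since d² < r², the line cuts the circle twice.

secant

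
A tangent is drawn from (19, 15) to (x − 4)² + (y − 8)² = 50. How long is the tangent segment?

The centre is (4, 8) and r = 5√2. The square of the distance from P to the centre is 225 + 49 = 274.
The tangent meets the radius at right angles, so tangent² = |PO|² − r² = 274 − 50 = 224.

4√14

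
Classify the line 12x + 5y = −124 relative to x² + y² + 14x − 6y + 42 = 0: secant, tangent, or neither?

neither

d² = (12·(−7) + 5·3 − (−124))²/169 = 3025/169; r² = 16.
Since d² > r², the line lies outside the circle.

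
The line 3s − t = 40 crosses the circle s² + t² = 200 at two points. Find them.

(10, −10) and (14, 2)

Express t = 3s − 40 and substitute into the circle:
10s² − 240s + 1400 = 0  ⟹  s² − 24s + 140 = 0
s = 14 or s = 10, giving (14, 2) and (10, −10).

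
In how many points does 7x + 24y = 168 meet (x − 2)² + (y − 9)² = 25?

2

Substituting the line into the circle gives 625x² − 1632x − 9792 = 0.
Discriminant = (−1632)² − 4·625·(−9792) = 27143424 > 0.
Two real roots: the line is a secant.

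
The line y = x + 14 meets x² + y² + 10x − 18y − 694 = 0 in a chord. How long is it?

Centre (−5, 9), r² = 800. Perpendicular distance d from centre to line = |0| / √2 = 0/√2.
Half the chord is √(r² − d²) = √(800), so the full chord is 40√2.

40√2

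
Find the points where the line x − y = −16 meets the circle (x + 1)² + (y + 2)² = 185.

(−14, 2) and (−5, 11)

Substitute y = x + 16:
2x² + 38x + 140 = 0  ⟹  x² + 19x + 70 = 0
x = −5 or x = −14, giving (−5, 11) and (−14, 2).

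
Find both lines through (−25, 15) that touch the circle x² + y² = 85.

2x + 9y = 85 and 7x + 6y = −85

Write the tangent as mx − y + (15 − m·(−25)) = 0 and set its distance from the centre to √85:
[m·(25) − (−15)]² = 85(m² + 1)
54m² + 75m + 14 = 0, so m = −2/9 or m = −7/6.
With m = −2/9: 2x + 9y = 85. With m = −7/6: 7x + 6y = −85.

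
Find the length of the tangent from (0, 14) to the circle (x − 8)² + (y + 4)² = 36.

Centre (8, −4), r² = 36. |PO|² = (−8)² + (18)² = 388.
By the tangent–radius right angle, tangent length = √(|PO|² − r²) = √352 = 4√22.

4√22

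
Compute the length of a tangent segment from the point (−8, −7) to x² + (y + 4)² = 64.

3

Centre (0, −4), r² = 64. |PO|² = (−8)² + (−3)² = 73.
Power of the point: PT² = |PO|² − r² = 9, so PT = 3.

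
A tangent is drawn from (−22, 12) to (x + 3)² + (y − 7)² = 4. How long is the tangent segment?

√382

With centre O = (−3, 7), |OP|² = 386 and r² = 4.
By the tangent–radius right angle, tangent length = √(|PO|² − r²) = √382.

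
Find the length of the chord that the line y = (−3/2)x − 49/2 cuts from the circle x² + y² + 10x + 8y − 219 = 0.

Centre (−5, −4), r² = 260. Perpendicular distance d from centre to line = |26| / √13 = 26/√13.
Half the chord is √(r² − d²) = √(208), so the full chord is 8√13.

8√13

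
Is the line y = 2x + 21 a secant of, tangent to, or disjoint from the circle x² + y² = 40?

Centre (0, 0), r² = 40. Distance² from centre to line = (21)²/5 = 441/5.
Since d² > r², the line lies outside the circle.

disjoint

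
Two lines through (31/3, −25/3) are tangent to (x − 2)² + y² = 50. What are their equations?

x + 7y = −48 and 7x + y = 64

Write the tangent as mx − y + (−25/3 − m·(31/3)) = 0 and set its distance from the centre to 5√2:
[m·(−25/3) − (25/3)]² = 50(m² + 1)
7m² + 50m + 7 = 0, so m = −1/7 or m = −7.
With m = −1/7: x + 7y = −48. With m = −7: 7x + y = 64.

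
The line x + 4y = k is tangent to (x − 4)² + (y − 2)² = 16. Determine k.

The line touches the circle iff its distance from (4, 2) is 4:
|1·4 + 4·2 − k| / √17 = 4
|k − (12)| = 4√17.

k = 12 ± 4√17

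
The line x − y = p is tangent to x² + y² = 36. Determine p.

p = ±6√2

Tangency holds when the distance from the centre (0, 0) to the line equals the radius 6:
|1·0 − 1·0 − p| / √2 = 6
|p| = 6√2.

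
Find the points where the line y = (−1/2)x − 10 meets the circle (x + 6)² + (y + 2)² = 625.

Substitute y = (−20 − x)/2:
5x² + 80x − 2100 = 0  ⟹  x² + 16x − 420 = 0
x = 14 or x = −30, giving (14, −17) and (−30, 5).

(−30, 5) and (14, −17)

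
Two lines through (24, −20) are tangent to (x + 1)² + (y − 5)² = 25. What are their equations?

4x + 3y = 36 and 3x + 4y = −8

A line y − (−20) = m(x − (24)) is tangent when its distance from (−1, 5) is 5:
[m·(−25) − (25)]² = 25(m² + 1)
12m² + 25m + 12 = 0, so m = −4/3 or m = −3/4.
With m = −4/3: 4x + 3y = 36. With m = −3/4: 3x + 4y = −8.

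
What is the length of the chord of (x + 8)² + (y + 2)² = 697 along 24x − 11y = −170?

The distance from (−8, −2) to the line is 0/√697, and r² = 697.
Half the chord is √(r² − d²) = √(697), so the full chord is 2√697.

2√697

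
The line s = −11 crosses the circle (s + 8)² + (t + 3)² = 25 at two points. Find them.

The line gives s = −11. Substituting into the circle:
t² + 6t − 7 = 0
t = 1 or t = −7, giving (−11, 1) and (−11, −7).

(−11, −7) and (−11, 1)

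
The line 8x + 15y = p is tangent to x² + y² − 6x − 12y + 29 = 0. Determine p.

Tangency holds when the distance from the centre (3, 6) to the line equals the radius 4:
|8·3 + 15·6 − p| / √289 = 4
|p − (114)| = 4·17, so p = 182 or p = 46.

p = 46 or p = 182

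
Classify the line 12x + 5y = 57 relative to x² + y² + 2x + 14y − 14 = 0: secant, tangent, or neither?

d² = (12·(−1) + 5·(−7) − (57))²/169 = 64; r² = 64.
Since d² = r², the line is tangent.

tangent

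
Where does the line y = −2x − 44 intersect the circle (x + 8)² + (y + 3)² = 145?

(−20, −4) and (−16, −12)

From the line, y = −2x − 44. Substituting:
5x² + 180x + 1600 = 0  ⟹  x² + 36x + 320 = 0
x = −16 or x = −20, giving (−16, −12) and (−20, −4).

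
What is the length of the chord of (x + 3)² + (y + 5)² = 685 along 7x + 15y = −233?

3√274

The distance from (−3, −5) to the line is 137/√274, and r² = 685.
Half the chord is √(r² − d²) = √(1233/2), so the full chord is 3√274.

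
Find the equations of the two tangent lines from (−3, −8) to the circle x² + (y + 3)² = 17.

Let a tangent through (−3, −8) have slope m. Its distance from (0, −3) must equal √17:
(3m − (5))² = 17(m² + 1)
4m² + 15m − 4 = 0, so m = 1/4 or m = −4.
With m = 1/4: x − 4y = 29. With m = −4: 4x + y = −20.

x − 4y = 29 and 4x + y = −20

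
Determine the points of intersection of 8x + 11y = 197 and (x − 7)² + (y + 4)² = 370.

(4, 15) and (26, −1)

Express y = (197 − 8x)/11 and substitute into the circle:
185x² − 5550x + 19240 = 0  ⟹  x² − 30x + 104 = 0
x = 26 or x = 4, giving (26, −1) and (4, 15).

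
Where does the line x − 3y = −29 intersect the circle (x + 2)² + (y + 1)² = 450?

(−23, 2) and (13, 14)

Express y = (29 + x)/3 and substitute into the circle:
10x² + 100x − 2990 = 0  ⟹  x² + 10x − 299 = 0
x = 13 or x = −23, giving (13, 14) and (−23, 2).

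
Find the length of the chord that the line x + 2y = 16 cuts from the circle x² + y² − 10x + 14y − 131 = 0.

Express y = (16 − x)/2 and substitute into the circle:
5x² − 100x + 180 = 0  ⟹  x² − 20x + 36 = 0
x = 18 or x = 2, giving (18, −1) and (2, 7).
Chord length = distance between (18, −1) and (2, 7) = √320 = 8√5.

8√5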